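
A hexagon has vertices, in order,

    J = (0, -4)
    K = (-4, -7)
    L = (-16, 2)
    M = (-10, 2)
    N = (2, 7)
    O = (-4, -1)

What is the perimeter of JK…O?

54

|JK| = √((-4)² + (-3)²) = √25 = 5
|KL| = √((-12)² + (9)²) = √225 = 15
|LM| = √((6)² + (0)²) = √36 = 6
|MN| = √((12)² + (5)²) = √169 = 13
|NO| = √((-6)² + (-8)²) = √100 = 10
|OJ| = √((4)² + (-3)²) = √25 = 5
Perimeter = 5 + 15 + 6 + 13 + 10 + 5 = 54.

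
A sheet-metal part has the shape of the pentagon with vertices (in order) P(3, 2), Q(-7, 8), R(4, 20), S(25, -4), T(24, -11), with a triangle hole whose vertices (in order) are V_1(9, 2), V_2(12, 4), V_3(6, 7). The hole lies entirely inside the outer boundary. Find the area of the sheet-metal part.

363.5

Outer boundary:
P→Q: (3)(8) − (-7)(2) = 38
Q→R: (-7)(20) − (4)(8) = -172
R→S: (4)(-4) − (25)(20) = -516
S→T: (25)(-11) − (24)(-4) = -179
T→P: (24)(2) − (3)(-11) = 81
Σ = -748
Area = |Σ|/2 = 374.
Hole:
Apply Gauss's area formula: 2A = Σ (x_i·y_{i+1} − x_{i+1}·y_i), indices taken mod 3.
Σ = (12) + (60) + (-51) = 21
Area = |Σ|/2 = 10.5.
Net area = 374 − 10.5 = 363.5.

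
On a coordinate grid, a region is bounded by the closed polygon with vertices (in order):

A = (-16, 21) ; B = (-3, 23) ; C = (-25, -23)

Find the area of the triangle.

Apply the surveyor's formula: 2A = Σ (x_i·y_{i+1} − x_{i+1}·y_i), indices taken mod 3.
Σ = (-305) + (644) + (-893) = -554
Area = |Σ|/2 = 277.

277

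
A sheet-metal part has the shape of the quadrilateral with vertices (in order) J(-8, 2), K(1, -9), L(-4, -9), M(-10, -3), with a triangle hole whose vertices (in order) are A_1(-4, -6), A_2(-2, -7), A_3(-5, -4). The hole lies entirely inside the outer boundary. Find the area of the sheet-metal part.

47

Outer boundary:
Apply Gauss's area formula: 2A = Σ (x_i·y_{i+1} − x_{i+1}·y_i), indices taken mod 4.
J→K: (-8)(-9) − (1)(2) = 70
K→L: (1)(-9) − (-4)(-9) = -45
L→M: (-4)(-3) − (-10)(-9) = -78
M→J: (-10)(2) − (-8)(-3) = -44
Σ = -97
Area = |Σ|/2 = 48.5.
Hole:
Cross-terms: 16, -27, 14  ⇒  Σ = 3
Area = |Σ|/2 = 1.5.
Net area = 48.5 − 1.5 = 47.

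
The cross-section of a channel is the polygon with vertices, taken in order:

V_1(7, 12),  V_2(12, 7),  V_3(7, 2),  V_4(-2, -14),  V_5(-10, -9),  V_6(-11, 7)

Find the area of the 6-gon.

343

Apply the shoelace (surveyor's) formula: 2A = Σ (x_i·y_{i+1} − x_{i+1}·y_i), indices taken mod 6.
Σ = (-95) + (-25) + (-94) + (-122) + (-169) + (-181) = -686
Area = |Σ|/2 = 343.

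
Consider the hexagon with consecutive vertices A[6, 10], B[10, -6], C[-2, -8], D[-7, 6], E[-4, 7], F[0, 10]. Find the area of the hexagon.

210.5

Σ = (-136) + (-92) + (-68) + (-25) + (-40) + (-60) = -421
Area = |Σ|/2 = 210.5.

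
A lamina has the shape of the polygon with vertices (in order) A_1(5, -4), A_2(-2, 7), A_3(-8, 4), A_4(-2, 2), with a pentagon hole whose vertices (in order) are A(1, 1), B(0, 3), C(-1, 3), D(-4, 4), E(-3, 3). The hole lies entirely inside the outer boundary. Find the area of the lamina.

28.5

Outer boundary:
Apply the shoelace (surveyor's) formula: 2A = Σ (x_i·y_{i+1} − x_{i+1}·y_i), indices taken mod 4.
A_1→A_2: (5)(7) − (-2)(-4) = 27
A_2→A_3: (-2)(4) − (-8)(7) = 48
A_3→A_4: (-8)(2) − (-2)(4) = -8
A_4→A_1: (-2)(-4) − (5)(2) = -2
Σ = 65
Area = |Σ|/2 = 32.5.
Hole:
Apply the shoelace formula: 2A = Σ (x_i·y_{i+1} − x_{i+1}·y_i), indices taken mod 5.
Σ = (3) + (3) + (8) + (0) + (-6) = 8
Area = |Σ|/2 = 4.
Net area = 32.5 − 4 = 28.5.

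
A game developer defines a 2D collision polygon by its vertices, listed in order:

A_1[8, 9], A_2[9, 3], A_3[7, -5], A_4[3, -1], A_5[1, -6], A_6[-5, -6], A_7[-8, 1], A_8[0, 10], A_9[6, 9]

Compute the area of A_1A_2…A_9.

Apply Gauss's area formula: 2A = Σ (x_i·y_{i+1} − x_{i+1}·y_i), indices taken mod 9.
Σ = (-57) + (-66) + (8) + (-17) + (-36) + (-53) + (-80) + (-60) + (-18) = -379
Area = |Σ|/2 = 189.5.

189.5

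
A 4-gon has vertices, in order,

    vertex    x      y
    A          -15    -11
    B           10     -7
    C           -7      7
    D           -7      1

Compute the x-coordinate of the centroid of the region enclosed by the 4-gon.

Apply the shoelace (surveyor's) formula. First the cross-terms c_i = x_i·y_{i+1} − x_{i+1}·y_i:
  215, 21, 42, 92  ⇒  2A = 370, A = 185.
Then Σ (x_i + x_{i+1})·c_i = -3624, so x̄ = -3624 / (6·185) = -604/185.

-604/185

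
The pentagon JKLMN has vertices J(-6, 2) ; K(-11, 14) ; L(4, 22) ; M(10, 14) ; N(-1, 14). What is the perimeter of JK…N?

64

|JK| = √((-5)² + (12)²) = √169 = 13
|KL| = √((15)² + (8)²) = √289 = 17
|LM| = √((6)² + (-8)²) = √100 = 10
|MN| = √((-11)² + (0)²) = √121 = 11
|NJ| = √((-5)² + (-12)²) = √169 = 13
Perimeter = 13 + 17 + 10 + 11 + 13 = 64.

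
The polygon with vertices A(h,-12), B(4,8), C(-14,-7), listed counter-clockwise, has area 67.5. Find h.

Write out the shoelace sum; only the two edges meeting at A involve h:
2·Area = [((-14)·(-12) − h·(-7)) + (h·8 − 4·(-12))] + 84
       = 15·h + 300 = 135
⇒ h = -11.

-11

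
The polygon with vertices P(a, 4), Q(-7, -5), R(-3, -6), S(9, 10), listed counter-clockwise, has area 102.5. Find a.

The doubled signed area Σ (x_i y_{i+1} − x_{i+1} y_i) is linear in a.
With a=0 it equals 115; the coefficient of a is -15 (from the two edges through P).
So -15·a + 115 = 2·102.5 = 205 ⇒ a = -6.

-6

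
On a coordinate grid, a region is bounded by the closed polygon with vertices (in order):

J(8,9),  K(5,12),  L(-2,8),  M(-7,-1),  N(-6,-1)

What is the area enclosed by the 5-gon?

64

Apply the surveyor's formula: 2A = Σ (x_i·y_{i+1} − x_{i+1}·y_i), indices taken mod 5.
Σ = (51) + (64) + (58) + (1) + (-46) = 128
Area = |Σ|/2 = 64.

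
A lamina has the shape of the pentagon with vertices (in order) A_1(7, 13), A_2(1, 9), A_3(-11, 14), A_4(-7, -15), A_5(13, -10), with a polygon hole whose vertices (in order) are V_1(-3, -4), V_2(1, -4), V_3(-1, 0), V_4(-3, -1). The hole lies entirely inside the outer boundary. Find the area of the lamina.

454

Outer boundary:
Σ = (50) + (113) + (263) + (265) + (239) = 930
Area = |Σ|/2 = 465.
Hole:
Apply the surveyor's formula: 2A = Σ (x_i·y_{i+1} − x_{i+1}·y_i), indices taken mod 4.
Σ = (16) + (-4) + (1) + (9) = 22
Area = |Σ|/2 = 11.
Net area = 465 − 11 = 454.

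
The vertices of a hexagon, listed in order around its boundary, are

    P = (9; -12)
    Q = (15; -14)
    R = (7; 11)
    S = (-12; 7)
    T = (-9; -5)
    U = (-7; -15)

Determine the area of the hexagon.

Σ = (54) + (263) + (181) + (123) + (100) + (219) = 940
Area = |Σ|/2 = 470.

470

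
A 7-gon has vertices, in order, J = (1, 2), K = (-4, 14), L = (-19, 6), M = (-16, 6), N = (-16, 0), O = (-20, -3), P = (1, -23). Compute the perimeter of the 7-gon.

98

|JK| = √((-5)² + (12)²) = √169 = 13
|KL| = √((-15)² + (-8)²) = √289 = 17
|LM| = √((3)² + (0)²) = √9 = 3
|MN| = √((0)² + (-6)²) = √36 = 6
|NO| = √((-4)² + (-3)²) = √25 = 5
|OP| = √((21)² + (-20)²) = √841 = 29
|PJ| = √((0)² + (25)²) = √625 = 25
Perimeter = 13 + 17 + 3 + 6 + 5 + 29 + 25 = 98.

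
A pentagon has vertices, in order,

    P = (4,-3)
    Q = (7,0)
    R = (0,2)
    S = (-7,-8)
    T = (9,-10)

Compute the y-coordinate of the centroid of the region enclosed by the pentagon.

-79/17

Apply the shoelace formula. First the cross-terms c_i = x_i·y_{i+1} − x_{i+1}·y_i:
  21, 14, 14, 142, 13  ⇒  2A = 204, A = 102.
Then Σ (y_i + y_{i+1})·c_i = -2844, so ȳ = -2844 / (6·102) = -79/17.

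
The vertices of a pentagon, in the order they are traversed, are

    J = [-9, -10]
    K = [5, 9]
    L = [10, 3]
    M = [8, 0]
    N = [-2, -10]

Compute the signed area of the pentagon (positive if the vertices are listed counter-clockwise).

Apply Gauss's area formula: 2A = Σ (x_i·y_{i+1} − x_{i+1}·y_i), indices taken mod 5.
Σ = (-31) + (-75) + (-24) + (-80) + (-70) = -280
Signed area = Σ/2 = -140 (negative ⇒ clockwise traversal).

-140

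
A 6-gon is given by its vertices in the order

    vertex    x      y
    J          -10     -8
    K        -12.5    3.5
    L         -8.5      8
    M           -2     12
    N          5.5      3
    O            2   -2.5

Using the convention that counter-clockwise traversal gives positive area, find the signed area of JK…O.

-212

Σ = (-135) + (-70.25) + (-86) + (-72) + (-19.75) + (-41) = -424
Signed area = Σ/2 = -212 (negative ⇒ clockwise traversal).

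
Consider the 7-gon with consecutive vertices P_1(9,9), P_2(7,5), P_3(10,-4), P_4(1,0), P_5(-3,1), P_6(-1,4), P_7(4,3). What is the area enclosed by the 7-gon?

56

P_1→P_2: (9)(5) − (7)(9) = -18
P_2→P_3: (7)(-4) − (10)(5) = -78
P_3→P_4: (10)(0) − (1)(-4) = 4
P_4→P_5: (1)(1) − (-3)(0) = 1
P_5→P_6: (-3)(4) − (-1)(1) = -11
P_6→P_7: (-1)(3) − (4)(4) = -19
P_7→P_1: (4)(9) − (9)(3) = 9
Σ = -112
Area = |Σ|/2 = 56.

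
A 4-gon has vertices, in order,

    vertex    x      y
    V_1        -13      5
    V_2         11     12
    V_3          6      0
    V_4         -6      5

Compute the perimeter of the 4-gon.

58

|V_1V_2| = √((24)² + (7)²) = √625 = 25
|V_2V_3| = √((-5)² + (-12)²) = √169 = 13
|V_3V_4| = √((-12)² + (5)²) = √169 = 13
|V_4V_1| = √((-7)² + (0)²) = √49 = 7
Perimeter = 25 + 13 + 13 + 7 = 58.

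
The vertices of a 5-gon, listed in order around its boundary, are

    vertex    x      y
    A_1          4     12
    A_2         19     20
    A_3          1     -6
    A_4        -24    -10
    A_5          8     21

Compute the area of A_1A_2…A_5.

424

Apply the shoelace formula: 2A = Σ (x_i·y_{i+1} − x_{i+1}·y_i), indices taken mod 5.
Cross-terms: -148, -134, -154, -424, 12  ⇒  Σ = -848
Area = |Σ|/2 = 424.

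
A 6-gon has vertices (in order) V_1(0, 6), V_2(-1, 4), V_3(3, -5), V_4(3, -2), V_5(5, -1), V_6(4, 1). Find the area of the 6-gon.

Apply the surveyor's formula: 2A = Σ (x_i·y_{i+1} − x_{i+1}·y_i), indices taken mod 6.
Σ = (6) + (-7) + (9) + (7) + (9) + (24) = 48
Area = |Σ|/2 = 24.

24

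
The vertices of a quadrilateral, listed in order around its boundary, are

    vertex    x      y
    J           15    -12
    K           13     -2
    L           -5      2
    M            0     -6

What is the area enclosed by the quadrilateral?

Apply the surveyor's formula: 2A = Σ (x_i·y_{i+1} − x_{i+1}·y_i), indices taken mod 4.
Σ = (126) + (16) + (30) + (90) = 262
Area = |Σ|/2 = 131.

131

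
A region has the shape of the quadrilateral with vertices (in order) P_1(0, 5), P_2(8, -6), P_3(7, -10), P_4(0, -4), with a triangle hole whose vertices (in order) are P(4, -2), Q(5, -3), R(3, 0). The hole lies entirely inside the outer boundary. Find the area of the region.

Outer boundary:
Apply the surveyor's formula: 2A = Σ (x_i·y_{i+1} − x_{i+1}·y_i), indices taken mod 4.
P_1→P_2: (0)(-6) − (8)(5) = -40
P_2→P_3: (8)(-10) − (7)(-6) = -38
P_3→P_4: (7)(-4) − (0)(-10) = -28
P_4→P_1: (0)(5) − (0)(-4) = 0
Σ = -106
Area = |Σ|/2 = 53.
Hole:
P→Q: (4)(-3) − (5)(-2) = -2
Q→R: (5)(0) − (3)(-3) = 9
R→P: (3)(-2) − (4)(0) = -6
Σ = 1
Area = |Σ|/2 = 0.5.
Net area = 53 − 0.5 = 52.5.

52.5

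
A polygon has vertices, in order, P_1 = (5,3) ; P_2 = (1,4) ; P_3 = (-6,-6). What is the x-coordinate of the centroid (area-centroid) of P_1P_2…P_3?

0

Apply the shoelace formula. First the cross-terms c_i = x_i·y_{i+1} − x_{i+1}·y_i:
  17, 18, 12  ⇒  2A = 47, A = 23.5.
Then Σ (x_i + x_{i+1})·c_i = 0, so x̄ = 0 / (6·23.5) = 0.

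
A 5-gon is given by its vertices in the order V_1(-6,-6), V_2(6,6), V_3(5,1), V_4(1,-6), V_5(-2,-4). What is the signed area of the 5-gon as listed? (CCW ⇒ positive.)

Apply Gauss's area formula: 2A = Σ (x_i·y_{i+1} − x_{i+1}·y_i), indices taken mod 5.
V_1→V_2: (-6)(6) − (6)(-6) = 0
V_2→V_3: (6)(1) − (5)(6) = -24
V_3→V_4: (5)(-6) − (1)(1) = -31
V_4→V_5: (1)(-4) − (-2)(-6) = -16
V_5→V_1: (-2)(-6) − (-6)(-4) = -12
Σ = -83
Signed area = Σ/2 = -41.5 (negative ⇒ clockwise traversal).

-41.5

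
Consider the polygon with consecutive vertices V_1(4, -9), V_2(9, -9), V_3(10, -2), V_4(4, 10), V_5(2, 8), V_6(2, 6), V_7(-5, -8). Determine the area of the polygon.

162

Apply the shoelace formula: 2A = Σ (x_i·y_{i+1} − x_{i+1}·y_i), indices taken mod 7.
V_1→V_2: (4)(-9) − (9)(-9) = 45
V_2→V_3: (9)(-2) − (10)(-9) = 72
V_3→V_4: (10)(10) − (4)(-2) = 108
V_4→V_5: (4)(8) − (2)(10) = 12
V_5→V_6: (2)(6) − (2)(8) = -4
V_6→V_7: (2)(-8) − (-5)(6) = 14
V_7→V_1: (-5)(-9) − (4)(-8) = 77
Σ = 324
Area = |Σ|/2 = 162.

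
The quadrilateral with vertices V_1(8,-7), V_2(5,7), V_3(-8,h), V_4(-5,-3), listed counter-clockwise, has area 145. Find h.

6

Write out the shoelace sum; only the two edges meeting at V_3 involve h:
2·Area = [(5·h − (-8)·7) + ((-8)·(-3) − (-5)·h)] + 150
       = 10·h + 230 = 290
⇒ h = 6.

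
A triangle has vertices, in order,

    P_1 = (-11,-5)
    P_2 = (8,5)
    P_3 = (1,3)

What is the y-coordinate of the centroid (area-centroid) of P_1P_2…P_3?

1

Apply the shoelace formula. First the cross-terms c_i = x_i·y_{i+1} − x_{i+1}·y_i:
  -15, 19, 28  ⇒  2A = 32, A = 16.
Then Σ (y_i + y_{i+1})·c_i = 96, so ȳ = 96 / (6·16) = 1.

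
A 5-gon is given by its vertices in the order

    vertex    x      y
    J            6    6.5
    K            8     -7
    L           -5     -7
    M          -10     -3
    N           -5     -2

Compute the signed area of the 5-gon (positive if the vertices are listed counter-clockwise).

Apply Gauss's area formula: 2A = Σ (x_i·y_{i+1} − x_{i+1}·y_i), indices taken mod 5.
J→K: (6)(-7) − (8)(6.5) = -94
K→L: (8)(-7) − (-5)(-7) = -91
L→M: (-5)(-3) − (-10)(-7) = -55
M→N: (-10)(-2) − (-5)(-3) = 5
N→J: (-5)(6.5) − (6)(-2) = -20.5
Σ = -255.5
Signed area = Σ/2 = -127.75 (negative ⇒ clockwise traversal).

-127.75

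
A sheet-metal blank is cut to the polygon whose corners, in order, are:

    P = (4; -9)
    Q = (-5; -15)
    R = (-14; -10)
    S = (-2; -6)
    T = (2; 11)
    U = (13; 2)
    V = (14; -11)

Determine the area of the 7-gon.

301.5

Σ = (-105) + (-160) + (64) + (-10) + (-139) + (-171) + (-82) = -603
Area = |Σ|/2 = 301.5.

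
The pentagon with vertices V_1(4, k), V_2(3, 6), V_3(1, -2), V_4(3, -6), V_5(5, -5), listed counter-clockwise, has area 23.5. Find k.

The doubled signed area Σ (x_i y_{i+1} − x_{i+1} y_i) is linear in k.
With k=0 it equals 47; the coefficient of k is 2 (from the two edges through V_1).
So 2·k + 47 = 2·23.5 = 47 ⇒ k = 0.

0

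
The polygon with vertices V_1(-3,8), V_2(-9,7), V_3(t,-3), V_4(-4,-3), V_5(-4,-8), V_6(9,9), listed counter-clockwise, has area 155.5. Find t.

-9

Write out the shoelace sum; only the two edges meeting at V_3 involve t:
2·Area = [((-9)·(-3) − t·7) + (t·(-3) − (-4)·(-3))] + 206
       = -10·t + 221 = 311
⇒ t = -9.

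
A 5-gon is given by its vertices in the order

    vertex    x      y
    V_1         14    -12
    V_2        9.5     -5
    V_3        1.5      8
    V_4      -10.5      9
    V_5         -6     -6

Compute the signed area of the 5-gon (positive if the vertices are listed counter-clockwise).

Σ = (44) + (83.5) + (97.5) + (117) + (156) = 498
Signed area = Σ/2 = 249 (positive ⇒ counter-clockwise traversal).

249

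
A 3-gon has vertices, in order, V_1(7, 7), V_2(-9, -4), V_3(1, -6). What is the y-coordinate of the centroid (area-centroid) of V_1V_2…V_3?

-1

Apply the shoelace formula. First the cross-terms c_i = x_i·y_{i+1} − x_{i+1}·y_i:
  35, 58, 49  ⇒  2A = 142, A = 71.
Then Σ (y_i + y_{i+1})·c_i = -426, so ȳ = -426 / (6·71) = -1.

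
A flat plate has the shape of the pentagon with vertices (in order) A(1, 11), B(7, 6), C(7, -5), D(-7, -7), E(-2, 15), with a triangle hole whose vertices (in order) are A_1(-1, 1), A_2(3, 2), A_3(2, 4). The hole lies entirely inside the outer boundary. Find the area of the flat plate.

189.5

Outer boundary:
Apply Gauss's area formula: 2A = Σ (x_i·y_{i+1} − x_{i+1}·y_i), indices taken mod 5.
Σ = (-71) + (-77) + (-84) + (-119) + (-37) = -388
Area = |Σ|/2 = 194.
Hole:
Apply Gauss's area formula: 2A = Σ (x_i·y_{i+1} − x_{i+1}·y_i), indices taken mod 3.
Cross-terms: -5, 8, 6  ⇒  Σ = 9
Area = |Σ|/2 = 4.5.
Net area = 194 − 4.5 = 189.5.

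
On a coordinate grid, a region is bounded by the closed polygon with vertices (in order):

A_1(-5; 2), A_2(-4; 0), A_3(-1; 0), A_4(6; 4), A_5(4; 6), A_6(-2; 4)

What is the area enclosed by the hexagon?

34

Apply the shoelace formula: 2A = Σ (x_i·y_{i+1} − x_{i+1}·y_i), indices taken mod 6.
A_1→A_2: (-5)(0) − (-4)(2) = 8
A_2→A_3: (-4)(0) − (-1)(0) = 0
A_3→A_4: (-1)(4) − (6)(0) = -4
A_4→A_5: (6)(6) − (4)(4) = 20
A_5→A_6: (4)(4) − (-2)(6) = 28
A_6→A_1: (-2)(2) − (-5)(4) = 16
Σ = 68
Area = |Σ|/2 = 34.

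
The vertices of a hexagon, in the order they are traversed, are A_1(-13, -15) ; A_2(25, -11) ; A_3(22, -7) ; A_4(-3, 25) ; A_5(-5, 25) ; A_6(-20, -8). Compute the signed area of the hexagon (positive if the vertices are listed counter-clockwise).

Σ = (518) + (67) + (529) + (50) + (540) + (196) = 1900
Signed area = Σ/2 = 950 (positive ⇒ counter-clockwise traversal).

950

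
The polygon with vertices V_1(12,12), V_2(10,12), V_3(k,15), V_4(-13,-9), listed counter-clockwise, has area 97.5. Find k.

The doubled signed area Σ (x_i y_{i+1} − x_{i+1} y_i) is linear in k.
With k=0 it equals 321; the coefficient of k is -21 (from the two edges through V_3).
So -21·k + 321 = 2·97.5 = 195 ⇒ k = 6.

6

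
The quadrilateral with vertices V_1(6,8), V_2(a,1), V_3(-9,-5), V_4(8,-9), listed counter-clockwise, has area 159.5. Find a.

-5

The doubled signed area Σ (x_i y_{i+1} − x_{i+1} y_i) is linear in a.
With a=0 it equals 254; the coefficient of a is -13 (from the two edges through V_2).
So -13·a + 254 = 2·159.5 = 319 ⇒ a = -5.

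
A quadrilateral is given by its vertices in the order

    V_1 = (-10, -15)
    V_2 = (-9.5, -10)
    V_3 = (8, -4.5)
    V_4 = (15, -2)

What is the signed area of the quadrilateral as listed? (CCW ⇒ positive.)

Apply Gauss's area formula: 2A = Σ (x_i·y_{i+1} − x_{i+1}·y_i), indices taken mod 4.
Σ = (-42.5) + (122.75) + (51.5) + (-245) = -113.25
Signed area = Σ/2 = -56.625 (negative ⇒ clockwise traversal).

-56.625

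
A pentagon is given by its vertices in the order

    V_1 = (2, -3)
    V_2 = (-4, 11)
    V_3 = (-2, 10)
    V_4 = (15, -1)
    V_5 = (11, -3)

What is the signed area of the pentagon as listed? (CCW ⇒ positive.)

-108.5

Apply the shoelace (surveyor's) formula: 2A = Σ (x_i·y_{i+1} − x_{i+1}·y_i), indices taken mod 5.
V_1→V_2: (2)(11) − (-4)(-3) = 10
V_2→V_3: (-4)(10) − (-2)(11) = -18
V_3→V_4: (-2)(-1) − (15)(10) = -148
V_4→V_5: (15)(-3) − (11)(-1) = -34
V_5→V_1: (11)(-3) − (2)(-3) = -27
Σ = -217
Signed area = Σ/2 = -108.5 (negative ⇒ clockwise traversal).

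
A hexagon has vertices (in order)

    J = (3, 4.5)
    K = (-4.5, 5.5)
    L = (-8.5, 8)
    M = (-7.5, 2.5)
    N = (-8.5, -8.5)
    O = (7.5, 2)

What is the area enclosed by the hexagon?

122.875

Apply the shoelace (surveyor's) formula: 2A = Σ (x_i·y_{i+1} − x_{i+1}·y_i), indices taken mod 6.
Σ = (36.75) + (10.75) + (38.75) + (85) + (46.75) + (27.75) = 245.75
Area = |Σ|/2 = 122.875.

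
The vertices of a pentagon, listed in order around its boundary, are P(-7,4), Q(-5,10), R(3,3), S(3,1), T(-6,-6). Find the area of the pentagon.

89.5

Apply the surveyor's formula: 2A = Σ (x_i·y_{i+1} − x_{i+1}·y_i), indices taken mod 5.
Cross-terms: -50, -45, -6, -12, -66  ⇒  Σ = -179
Area = |Σ|/2 = 89.5.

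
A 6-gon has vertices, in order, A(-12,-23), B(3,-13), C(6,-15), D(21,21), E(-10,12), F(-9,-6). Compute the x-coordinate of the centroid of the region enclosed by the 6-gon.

Apply the surveyor's formula. First the cross-terms c_i = x_i·y_{i+1} − x_{i+1}·y_i:
  225, 33, 441, 462, 168, 135  ⇒  2A = 1464, A = 732.
Then Σ (x_i + x_{i+1})·c_i = 9234, so x̄ = 9234 / (6·732) = 513/244.

513/244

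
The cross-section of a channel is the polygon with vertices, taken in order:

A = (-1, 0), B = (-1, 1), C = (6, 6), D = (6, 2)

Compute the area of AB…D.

Σ = (-1) + (-12) + (-24) + (2) = -35
Area = |Σ|/2 = 17.5.

17.5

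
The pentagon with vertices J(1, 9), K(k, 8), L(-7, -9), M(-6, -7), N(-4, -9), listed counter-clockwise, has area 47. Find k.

-2

The doubled signed area Σ (x_i y_{i+1} − x_{i+1} y_i) is linear in k.
With k=0 it equals 58; the coefficient of k is -18 (from the two edges through K).
So -18·k + 58 = 2·47 = 94 ⇒ k = -2.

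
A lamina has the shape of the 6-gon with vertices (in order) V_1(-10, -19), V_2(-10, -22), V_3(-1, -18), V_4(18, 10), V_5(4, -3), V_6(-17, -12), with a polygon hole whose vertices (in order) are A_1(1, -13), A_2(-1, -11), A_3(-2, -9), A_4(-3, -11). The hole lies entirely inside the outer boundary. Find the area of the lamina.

Outer boundary:
Apply the shoelace (surveyor's) formula: 2A = Σ (x_i·y_{i+1} − x_{i+1}·y_i), indices taken mod 6.
Σ = (30) + (158) + (314) + (-94) + (-99) + (203) = 512
Area = |Σ|/2 = 256.
Hole:
Apply Gauss's area formula: 2A = Σ (x_i·y_{i+1} − x_{i+1}·y_i), indices taken mod 4.
Σ = (-24) + (-13) + (-5) + (50) = 8
Area = |Σ|/2 = 4.
Net area = 256 − 4 = 252.

252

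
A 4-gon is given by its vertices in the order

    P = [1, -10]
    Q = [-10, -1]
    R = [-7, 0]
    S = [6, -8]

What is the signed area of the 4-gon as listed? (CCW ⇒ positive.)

Apply the surveyor's formula: 2A = Σ (x_i·y_{i+1} − x_{i+1}·y_i), indices taken mod 4.
Cross-terms: -101, -7, 56, -52  ⇒  Σ = -104
Signed area = Σ/2 = -52 (negative ⇒ clockwise traversal).

-52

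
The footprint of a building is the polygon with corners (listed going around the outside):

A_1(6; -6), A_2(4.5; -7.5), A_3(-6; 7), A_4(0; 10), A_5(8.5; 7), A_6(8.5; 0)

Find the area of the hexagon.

143.5

Apply the shoelace formula: 2A = Σ (x_i·y_{i+1} − x_{i+1}·y_i), indices taken mod 6.
Σ = (-18) + (-13.5) + (-60) + (-85) + (-59.5) + (-51) = -287
Area = |Σ|/2 = 143.5.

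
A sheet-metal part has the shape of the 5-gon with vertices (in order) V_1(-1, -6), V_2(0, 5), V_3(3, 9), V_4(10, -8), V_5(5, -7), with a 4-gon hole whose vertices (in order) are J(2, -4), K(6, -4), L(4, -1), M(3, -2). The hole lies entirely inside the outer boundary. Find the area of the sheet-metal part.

Outer boundary:
Apply the shoelace (surveyor's) formula: 2A = Σ (x_i·y_{i+1} − x_{i+1}·y_i), indices taken mod 5.
Σ = (-5) + (-15) + (-114) + (-30) + (-37) = -201
Area = |Σ|/2 = 100.5.
Hole:
Apply Gauss's area formula: 2A = Σ (x_i·y_{i+1} − x_{i+1}·y_i), indices taken mod 4.
Cross-terms: 16, 10, -5, -8  ⇒  Σ = 13
Area = |Σ|/2 = 6.5.
Net area = 100.5 − 6.5 = 94.

94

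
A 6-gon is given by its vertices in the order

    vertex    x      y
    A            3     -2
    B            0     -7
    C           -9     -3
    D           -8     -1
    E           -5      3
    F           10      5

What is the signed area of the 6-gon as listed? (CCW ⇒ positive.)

Σ = (-21) + (-63) + (-15) + (-29) + (-55) + (-35) = -218
Signed area = Σ/2 = -109 (negative ⇒ clockwise traversal).

-109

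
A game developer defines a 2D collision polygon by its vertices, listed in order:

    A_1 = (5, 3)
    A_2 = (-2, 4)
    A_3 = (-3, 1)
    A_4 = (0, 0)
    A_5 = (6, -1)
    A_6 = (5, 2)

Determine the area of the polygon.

29

Cross-terms: 26, 10, 0, 0, 17, 5  ⇒  Σ = 58
Area = |Σ|/2 = 29.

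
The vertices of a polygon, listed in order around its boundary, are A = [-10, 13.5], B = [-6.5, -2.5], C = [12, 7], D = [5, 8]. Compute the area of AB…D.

Σ = (112.75) + (-15.5) + (61) + (147.5) = 305.75
Area = |Σ|/2 = 152.875.

152.875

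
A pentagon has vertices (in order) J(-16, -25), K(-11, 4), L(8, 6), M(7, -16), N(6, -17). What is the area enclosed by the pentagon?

Apply Gauss's area formula: 2A = Σ (x_i·y_{i+1} − x_{i+1}·y_i), indices taken mod 5.
Cross-terms: -339, -98, -170, -23, -422  ⇒  Σ = -1052
Area = |Σ|/2 = 526.

526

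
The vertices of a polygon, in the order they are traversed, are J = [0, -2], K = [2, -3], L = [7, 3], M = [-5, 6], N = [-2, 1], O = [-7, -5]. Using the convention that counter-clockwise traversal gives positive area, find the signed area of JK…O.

63

Apply the shoelace formula: 2A = Σ (x_i·y_{i+1} − x_{i+1}·y_i), indices taken mod 6.
J→K: (0)(-3) − (2)(-2) = 4
K→L: (2)(3) − (7)(-3) = 27
L→M: (7)(6) − (-5)(3) = 57
M→N: (-5)(1) − (-2)(6) = 7
N→O: (-2)(-5) − (-7)(1) = 17
O→J: (-7)(-2) − (0)(-5) = 14
Σ = 126
Signed area = Σ/2 = 63 (positive ⇒ counter-clockwise traversal).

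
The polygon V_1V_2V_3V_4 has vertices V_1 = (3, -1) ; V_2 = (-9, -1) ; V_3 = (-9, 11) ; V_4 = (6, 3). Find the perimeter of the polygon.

46

|V_1V_2| = √((-12)² + (0)²) = √144 = 12
|V_2V_3| = √((0)² + (12)²) = √144 = 12
|V_3V_4| = √((15)² + (-8)²) = √289 = 17
|V_4V_1| = √((-3)² + (-4)²) = √25 = 5
Perimeter = 12 + 12 + 17 + 5 = 46.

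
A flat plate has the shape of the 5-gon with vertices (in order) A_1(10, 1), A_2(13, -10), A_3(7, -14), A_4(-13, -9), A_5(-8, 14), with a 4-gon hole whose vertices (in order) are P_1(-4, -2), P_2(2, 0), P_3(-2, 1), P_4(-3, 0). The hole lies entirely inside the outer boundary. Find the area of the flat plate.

428.5

Outer boundary:
Apply the surveyor's formula: 2A = Σ (x_i·y_{i+1} − x_{i+1}·y_i), indices taken mod 5.
A_1→A_2: (10)(-10) − (13)(1) = -113
A_2→A_3: (13)(-14) − (7)(-10) = -112
A_3→A_4: (7)(-9) − (-13)(-14) = -245
A_4→A_5: (-13)(14) − (-8)(-9) = -254
A_5→A_1: (-8)(1) − (10)(14) = -148
Σ = -872
Area = |Σ|/2 = 436.
Hole:
Apply the shoelace formula: 2A = Σ (x_i·y_{i+1} − x_{i+1}·y_i), indices taken mod 4.
Σ = (4) + (2) + (3) + (6) = 15
Area = |Σ|/2 = 7.5.
Net area = 436 − 7.5 = 428.5.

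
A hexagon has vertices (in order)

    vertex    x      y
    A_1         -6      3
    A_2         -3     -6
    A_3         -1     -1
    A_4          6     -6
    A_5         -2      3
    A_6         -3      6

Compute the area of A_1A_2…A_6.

A_1→A_2: (-6)(-6) − (-3)(3) = 45
A_2→A_3: (-3)(-1) − (-1)(-6) = -3
A_3→A_4: (-1)(-6) − (6)(-1) = 12
A_4→A_5: (6)(3) − (-2)(-6) = 6
A_5→A_6: (-2)(6) − (-3)(3) = -3
A_6→A_1: (-3)(3) − (-6)(6) = 27
Σ = 84
Area = |Σ|/2 = 42.

42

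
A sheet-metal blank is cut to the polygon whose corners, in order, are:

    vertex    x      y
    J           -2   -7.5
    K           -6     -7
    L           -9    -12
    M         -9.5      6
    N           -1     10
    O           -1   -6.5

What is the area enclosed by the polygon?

134

Apply the surveyor's formula: 2A = Σ (x_i·y_{i+1} − x_{i+1}·y_i), indices taken mod 6.
J→K: (-2)(-7) − (-6)(-7.5) = -31
K→L: (-6)(-12) − (-9)(-7) = 9
L→M: (-9)(6) − (-9.5)(-12) = -168
M→N: (-9.5)(10) − (-1)(6) = -89
N→O: (-1)(-6.5) − (-1)(10) = 16.5
O→J: (-1)(-7.5) − (-2)(-6.5) = -5.5
Σ = -268
Area = |Σ|/2 = 134.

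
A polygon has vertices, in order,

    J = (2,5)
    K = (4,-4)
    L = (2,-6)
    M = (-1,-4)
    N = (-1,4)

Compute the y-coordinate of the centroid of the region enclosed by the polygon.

Apply the surveyor's formula. First the cross-terms c_i = x_i·y_{i+1} − x_{i+1}·y_i:
  -28, -16, -14, -8, -13  ⇒  2A = -79, A = -39.5.
Then Σ (y_i + y_{i+1})·c_i = 155, so ȳ = 155 / (6·(-39.5)) = -155/237.

-155/237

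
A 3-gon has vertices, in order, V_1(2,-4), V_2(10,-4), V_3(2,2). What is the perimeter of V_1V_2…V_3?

|V_1V_2| = √((8)² + (0)²) = √64 = 8
|V_2V_3| = √((-8)² + (6)²) = √100 = 10
|V_3V_1| = √((0)² + (-6)²) = √36 = 6
Perimeter = 8 + 10 + 6 = 24.

24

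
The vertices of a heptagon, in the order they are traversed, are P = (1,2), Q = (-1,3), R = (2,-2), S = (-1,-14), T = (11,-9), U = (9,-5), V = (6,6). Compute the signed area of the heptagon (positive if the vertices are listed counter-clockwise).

125

Σ = (5) + (-4) + (-30) + (163) + (26) + (84) + (6) = 250
Signed area = Σ/2 = 125 (positive ⇒ counter-clockwise traversal).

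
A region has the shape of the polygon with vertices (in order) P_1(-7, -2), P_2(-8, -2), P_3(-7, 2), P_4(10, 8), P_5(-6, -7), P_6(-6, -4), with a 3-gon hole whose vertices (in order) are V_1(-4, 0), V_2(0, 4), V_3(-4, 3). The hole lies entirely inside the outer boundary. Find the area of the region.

76

Outer boundary:
Apply Gauss's area formula: 2A = Σ (x_i·y_{i+1} − x_{i+1}·y_i), indices taken mod 6.
P_1→P_2: (-7)(-2) − (-8)(-2) = -2
P_2→P_3: (-8)(2) − (-7)(-2) = -30
P_3→P_4: (-7)(8) − (10)(2) = -76
P_4→P_5: (10)(-7) − (-6)(8) = -22
P_5→P_6: (-6)(-4) − (-6)(-7) = -18
P_6→P_1: (-6)(-2) − (-7)(-4) = -16
Σ = -164
Area = |Σ|/2 = 82.
Hole:
V_1→V_2: (-4)(4) − (0)(0) = -16
V_2→V_3: (0)(3) − (-4)(4) = 16
V_3→V_1: (-4)(0) − (-4)(3) = 12
Σ = 12
Area = |Σ|/2 = 6.
Net area = 82 − 6 = 76.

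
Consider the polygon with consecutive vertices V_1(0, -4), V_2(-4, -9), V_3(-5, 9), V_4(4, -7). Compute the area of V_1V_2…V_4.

57

Σ = (-16) + (-81) + (-1) + (-16) = -114
Area = |Σ|/2 = 57.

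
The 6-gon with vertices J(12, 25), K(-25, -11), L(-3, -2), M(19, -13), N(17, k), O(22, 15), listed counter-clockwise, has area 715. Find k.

The doubled signed area Σ (x_i y_{i+1} − x_{i+1} y_i) is linear in k.
With k=0 it equals 1433; the coefficient of k is -3 (from the two edges through N).
So -3·k + 1433 = 2·715 = 1430 ⇒ k = 1.

1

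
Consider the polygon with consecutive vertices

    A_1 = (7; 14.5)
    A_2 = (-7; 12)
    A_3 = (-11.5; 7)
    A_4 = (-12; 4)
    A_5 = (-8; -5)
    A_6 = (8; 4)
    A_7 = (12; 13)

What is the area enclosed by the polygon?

Apply the shoelace formula: 2A = Σ (x_i·y_{i+1} − x_{i+1}·y_i), indices taken mod 7.
A_1→A_2: (7)(12) − (-7)(14.5) = 185.5
A_2→A_3: (-7)(7) − (-11.5)(12) = 89
A_3→A_4: (-11.5)(4) − (-12)(7) = 38
A_4→A_5: (-12)(-5) − (-8)(4) = 92
A_5→A_6: (-8)(4) − (8)(-5) = 8
A_6→A_7: (8)(13) − (12)(4) = 56
A_7→A_1: (12)(14.5) − (7)(13) = 83
Σ = 551.5
Area = |Σ|/2 = 275.75.

275.75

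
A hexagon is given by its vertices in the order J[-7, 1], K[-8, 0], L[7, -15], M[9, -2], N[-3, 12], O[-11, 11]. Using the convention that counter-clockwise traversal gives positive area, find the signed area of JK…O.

258

Σ = (8) + (120) + (121) + (102) + (99) + (66) = 516
Signed area = Σ/2 = 258 (positive ⇒ counter-clockwise traversal).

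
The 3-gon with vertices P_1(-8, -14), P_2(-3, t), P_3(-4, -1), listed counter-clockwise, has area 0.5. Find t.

Write out the shoelace sum; only the two edges meeting at P_2 involve t:
2·Area = [((-8)·t − (-3)·(-14)) + ((-3)·(-1) − (-4)·t)] + 48
       = -4·t + 9 = 1
⇒ t = 2.

2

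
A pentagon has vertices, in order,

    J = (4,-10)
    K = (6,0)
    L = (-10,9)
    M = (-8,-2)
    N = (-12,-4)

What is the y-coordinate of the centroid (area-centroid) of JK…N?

Apply the shoelace formula. First the cross-terms c_i = x_i·y_{i+1} − x_{i+1}·y_i:
  60, 54, 92, 8, 136  ⇒  2A = 350, A = 175.
Then Σ (y_i + y_{i+1})·c_i = -1422, so ȳ = -1422 / (6·175) = -237/175.

-237/175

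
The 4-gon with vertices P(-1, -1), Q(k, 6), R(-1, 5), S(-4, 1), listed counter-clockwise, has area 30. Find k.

6

The doubled signed area Σ (x_i y_{i+1} − x_{i+1} y_i) is linear in k.
With k=0 it equals 24; the coefficient of k is 6 (from the two edges through Q).
So 6·k + 24 = 2·30 = 60 ⇒ k = 6.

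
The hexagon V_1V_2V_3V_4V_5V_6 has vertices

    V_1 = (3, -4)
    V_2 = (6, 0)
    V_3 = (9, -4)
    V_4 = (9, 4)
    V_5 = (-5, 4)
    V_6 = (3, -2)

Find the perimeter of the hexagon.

44

|V_1V_2| = √((3)² + (4)²) = √25 = 5
|V_2V_3| = √((3)² + (-4)²) = √25 = 5
|V_3V_4| = √((0)² + (8)²) = √64 = 8
|V_4V_5| = √((-14)² + (0)²) = √196 = 14
|V_5V_6| = √((8)² + (-6)²) = √100 = 10
|V_6V_1| = √((0)² + (-2)²) = √4 = 2
Perimeter = 5 + 5 + 8 + 14 + 10 + 2 = 44.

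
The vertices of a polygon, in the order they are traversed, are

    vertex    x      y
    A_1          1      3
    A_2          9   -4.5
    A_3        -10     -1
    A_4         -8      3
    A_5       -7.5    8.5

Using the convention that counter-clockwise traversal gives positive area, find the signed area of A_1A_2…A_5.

-100

A_1→A_2: (1)(-4.5) − (9)(3) = -31.5
A_2→A_3: (9)(-1) − (-10)(-4.5) = -54
A_3→A_4: (-10)(3) − (-8)(-1) = -38
A_4→A_5: (-8)(8.5) − (-7.5)(3) = -45.5
A_5→A_1: (-7.5)(3) − (1)(8.5) = -31
Σ = -200
Signed area = Σ/2 = -100 (negative ⇒ clockwise traversal).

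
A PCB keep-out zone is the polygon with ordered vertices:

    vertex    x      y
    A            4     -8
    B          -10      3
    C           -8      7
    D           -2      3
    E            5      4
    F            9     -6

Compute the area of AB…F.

130.5

Apply the shoelace (surveyor's) formula: 2A = Σ (x_i·y_{i+1} − x_{i+1}·y_i), indices taken mod 6.
A→B: (4)(3) − (-10)(-8) = -68
B→C: (-10)(7) − (-8)(3) = -46
C→D: (-8)(3) − (-2)(7) = -10
D→E: (-2)(4) − (5)(3) = -23
E→F: (5)(-6) − (9)(4) = -66
F→A: (9)(-8) − (4)(-6) = -48
Σ = -261
Area = |Σ|/2 = 130.5.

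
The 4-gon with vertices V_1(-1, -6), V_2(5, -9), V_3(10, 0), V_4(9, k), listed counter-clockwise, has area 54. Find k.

The doubled signed area Σ (x_i y_{i+1} − x_{i+1} y_i) is linear in k.
With k=0 it equals 75; the coefficient of k is 11 (from the two edges through V_4).
So 11·k + 75 = 2·54 = 108 ⇒ k = 3.

3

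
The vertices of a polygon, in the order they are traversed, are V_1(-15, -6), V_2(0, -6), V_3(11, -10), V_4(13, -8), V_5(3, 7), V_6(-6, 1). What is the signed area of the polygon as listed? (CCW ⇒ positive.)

204.5

Apply the shoelace formula: 2A = Σ (x_i·y_{i+1} − x_{i+1}·y_i), indices taken mod 6.
Cross-terms: 90, 66, 42, 115, 45, 51  ⇒  Σ = 409
Signed area = Σ/2 = 204.5 (positive ⇒ counter-clockwise traversal).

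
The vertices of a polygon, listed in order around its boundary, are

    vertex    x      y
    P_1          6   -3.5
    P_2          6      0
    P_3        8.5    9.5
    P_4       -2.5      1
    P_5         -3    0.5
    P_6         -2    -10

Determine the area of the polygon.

105

Cross-terms: 21, 57, 32.25, 1.75, 31, 67  ⇒  Σ = 210
Area = |Σ|/2 = 105.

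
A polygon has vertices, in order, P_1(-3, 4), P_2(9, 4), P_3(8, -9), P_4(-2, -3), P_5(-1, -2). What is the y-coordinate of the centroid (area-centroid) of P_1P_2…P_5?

-55/53

Apply the surveyor's formula. First the cross-terms c_i = x_i·y_{i+1} − x_{i+1}·y_i:
  -48, -113, -42, 1, -10  ⇒  2A = -212, A = -106.
Then Σ (y_i + y_{i+1})·c_i = 660, so ȳ = 660 / (6·(-106)) = -55/53.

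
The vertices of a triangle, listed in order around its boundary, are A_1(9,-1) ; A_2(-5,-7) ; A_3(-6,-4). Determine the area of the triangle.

A_1→A_2: (9)(-7) − (-5)(-1) = -68
A_2→A_3: (-5)(-4) − (-6)(-7) = -22
A_3→A_1: (-6)(-1) − (9)(-4) = 42
Σ = -48
Area = |Σ|/2 = 24.

24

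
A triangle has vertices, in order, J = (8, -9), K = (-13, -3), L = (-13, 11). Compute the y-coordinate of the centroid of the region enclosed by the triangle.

-1/3

Apply Gauss's area formula. First the cross-terms c_i = x_i·y_{i+1} − x_{i+1}·y_i:
  -141, -182, 29  ⇒  2A = -294, A = -147.
Then Σ (y_i + y_{i+1})·c_i = 294, so ȳ = 294 / (6·(-147)) = -1/3.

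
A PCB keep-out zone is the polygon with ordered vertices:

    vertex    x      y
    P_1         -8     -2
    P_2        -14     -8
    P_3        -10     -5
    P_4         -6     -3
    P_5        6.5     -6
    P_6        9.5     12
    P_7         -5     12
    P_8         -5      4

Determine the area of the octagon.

236.25

Apply the shoelace (surveyor's) formula: 2A = Σ (x_i·y_{i+1} − x_{i+1}·y_i), indices taken mod 8.
Cross-terms: 36, -10, 0, 55.5, 135, 174, 40, 42  ⇒  Σ = 472.5
Area = |Σ|/2 = 236.25.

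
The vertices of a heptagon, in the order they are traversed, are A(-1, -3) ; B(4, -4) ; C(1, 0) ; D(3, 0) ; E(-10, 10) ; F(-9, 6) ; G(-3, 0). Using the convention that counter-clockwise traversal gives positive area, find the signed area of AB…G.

Apply the shoelace formula: 2A = Σ (x_i·y_{i+1} − x_{i+1}·y_i), indices taken mod 7.
Σ = (16) + (4) + (0) + (30) + (30) + (18) + (9) = 107
Signed area = Σ/2 = 53.5 (positive ⇒ counter-clockwise traversal).

53.5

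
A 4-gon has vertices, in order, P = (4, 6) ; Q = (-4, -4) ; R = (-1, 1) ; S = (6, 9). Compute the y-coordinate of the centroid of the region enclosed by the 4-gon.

22/9

Apply the surveyor's formula. First the cross-terms c_i = x_i·y_{i+1} − x_{i+1}·y_i:
  8, -8, -15, 0  ⇒  2A = -15, A = -7.5.
Then Σ (y_i + y_{i+1})·c_i = -110, so ȳ = -110 / (6·(-7.5)) = 22/9.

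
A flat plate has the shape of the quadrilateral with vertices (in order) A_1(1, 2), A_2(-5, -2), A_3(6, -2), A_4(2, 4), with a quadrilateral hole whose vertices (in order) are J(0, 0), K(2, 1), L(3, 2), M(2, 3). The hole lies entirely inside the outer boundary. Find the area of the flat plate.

Outer boundary:
Σ = (8) + (22) + (28) + (0) = 58
Area = |Σ|/2 = 29.
Hole:
Cross-terms: 0, 1, 5, 0  ⇒  Σ = 6
Area = |Σ|/2 = 3.
Net area = 29 − 3 = 26.

26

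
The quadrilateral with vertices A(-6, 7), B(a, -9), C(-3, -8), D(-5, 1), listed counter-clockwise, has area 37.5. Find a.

-8

Write out the shoelace sum; only the two edges meeting at B involve a:
2·Area = [((-6)·(-9) − a·7) + (a·(-8) − (-3)·(-9))] + -72
       = -15·a + -45 = 75
⇒ a = -8.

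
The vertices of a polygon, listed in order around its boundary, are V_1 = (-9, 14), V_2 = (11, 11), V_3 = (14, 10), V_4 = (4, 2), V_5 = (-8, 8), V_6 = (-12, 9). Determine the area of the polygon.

Apply the surveyor's formula: 2A = Σ (x_i·y_{i+1} − x_{i+1}·y_i), indices taken mod 6.
Σ = (-253) + (-44) + (-12) + (48) + (24) + (-87) = -324
Area = |Σ|/2 = 162.

162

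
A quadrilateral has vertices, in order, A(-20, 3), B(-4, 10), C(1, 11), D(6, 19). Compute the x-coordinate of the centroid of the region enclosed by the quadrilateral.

Apply the shoelace formula. First the cross-terms c_i = x_i·y_{i+1} − x_{i+1}·y_i:
  -188, -54, -47, 398  ⇒  2A = 109, A = 54.5.
Then Σ (x_i + x_{i+1})·c_i = -1227, so x̄ = -1227 / (6·54.5) = -409/109.

-409/109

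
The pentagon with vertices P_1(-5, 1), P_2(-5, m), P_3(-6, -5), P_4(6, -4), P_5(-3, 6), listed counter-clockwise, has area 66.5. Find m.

-2

The doubled signed area Σ (x_i y_{i+1} − x_{i+1} y_i) is linear in m.
With m=0 it equals 135; the coefficient of m is 1 (from the two edges through P_2).
So 1·m + 135 = 2·66.5 = 133 ⇒ m = -2.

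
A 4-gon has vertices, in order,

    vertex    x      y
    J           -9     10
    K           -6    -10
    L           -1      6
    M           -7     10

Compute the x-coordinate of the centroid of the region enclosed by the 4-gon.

Apply the shoelace formula. First the cross-terms c_i = x_i·y_{i+1} − x_{i+1}·y_i:
  150, -46, 32, 20  ⇒  2A = 156, A = 78.
Then Σ (x_i + x_{i+1})·c_i = -2504, so x̄ = -2504 / (6·78) = -626/117.

-626/117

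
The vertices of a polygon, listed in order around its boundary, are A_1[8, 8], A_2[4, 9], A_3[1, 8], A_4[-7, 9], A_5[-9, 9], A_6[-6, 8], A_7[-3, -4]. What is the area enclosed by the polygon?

Apply Gauss's area formula: 2A = Σ (x_i·y_{i+1} − x_{i+1}·y_i), indices taken mod 7.
Cross-terms: 40, 23, 65, 18, -18, 48, 8  ⇒  Σ = 184
Area = |Σ|/2 = 92.

92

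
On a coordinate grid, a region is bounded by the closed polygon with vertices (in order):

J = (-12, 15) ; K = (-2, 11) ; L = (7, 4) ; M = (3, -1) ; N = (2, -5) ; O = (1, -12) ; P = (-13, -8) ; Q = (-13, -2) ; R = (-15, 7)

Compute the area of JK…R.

371

Apply the shoelace (surveyor's) formula: 2A = Σ (x_i·y_{i+1} − x_{i+1}·y_i), indices taken mod 9.
Σ = (-102) + (-85) + (-19) + (-13) + (-19) + (-164) + (-78) + (-121) + (-141) = -742
Area = |Σ|/2 = 371.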